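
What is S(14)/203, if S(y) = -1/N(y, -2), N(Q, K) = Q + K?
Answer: -1/2436 ≈ -0.00041051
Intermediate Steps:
N(Q, K) = K + Q
S(y) = -1/(-2 + y)
S(14)/203 = -1/(-2 + 14)/203 = -1/12*(1/203) = -1*1/12*(1/203) = -1/12*1/203 = -1/2436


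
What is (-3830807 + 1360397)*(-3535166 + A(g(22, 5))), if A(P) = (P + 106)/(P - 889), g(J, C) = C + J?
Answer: 3764056532086125/431 ≈ 8.7333e+12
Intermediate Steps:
A(P) = (106 + P)/(-889 + P)
(-3830807 + 1360397)*(-3535166 + A(g(22, 5))) = (-3830807 + 1360397)*(-3535166 + (106 + (5 + 22))/(-889 + (5 + 22))) = -2470410*(-3535166 + (106 + 27)/(-889 + 27)) = -2470410*(-3535166 + 133/(-862)) = -2470410*(-3535166 - 1/862*133) = -2470410*(-3535166 - 133/862) = -2470410*(-3047313225/862) = 3764056532086125/431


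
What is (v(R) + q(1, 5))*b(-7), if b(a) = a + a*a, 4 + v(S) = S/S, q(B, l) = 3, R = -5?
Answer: 0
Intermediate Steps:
v(S) = -3 (v(S) = -4 + S/S = -4 + 1 = -3)
b(a) = a + a²
(v(R) + q(1, 5))*b(-7) = (-3 + 3)*(-7*(1 - 7)) = 0*(-7*(-6)) = 0*42 = 0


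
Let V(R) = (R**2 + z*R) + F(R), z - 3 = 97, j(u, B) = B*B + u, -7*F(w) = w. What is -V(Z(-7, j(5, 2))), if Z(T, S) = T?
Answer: 650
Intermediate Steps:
F(w) = -w/7
j(u, B) = u + B**2 (j(u, B) = B**2 + u = u + B**2)
z = 100 (z = 3 + 97 = 100)
V(R) = R**2 + 699*R/7 (V(R) = (R**2 + 100*R) - R/7 = R**2 + 699*R/7)
-V(Z(-7, j(5, 2))) = -(-7)*(699 + 7*(-7))/7 = -(-7)*(699 - 49)/7 = -(-7)*650/7 = -1*(-650) = 650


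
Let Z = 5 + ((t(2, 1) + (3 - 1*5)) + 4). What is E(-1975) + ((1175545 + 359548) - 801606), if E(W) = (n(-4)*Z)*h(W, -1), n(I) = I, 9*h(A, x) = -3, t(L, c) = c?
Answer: 2200493/3 ≈ 7.3350e+5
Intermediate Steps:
h(A, x) = -⅓ (h(A, x) = (⅑)*(-3) = -⅓)
Z = 8 (Z = 5 + ((1 + (3 - 1*5)) + 4) = 5 + ((1 + (3 - 5)) + 4) = 5 + ((1 - 2) + 4) = 5 + (-1 + 4) = 5 + 3 = 8)
E(W) = 32/3 (E(W) = -4*8*(-⅓) = -32*(-⅓) = 32/3)
E(-1975) + ((1175545 + 359548) - 801606) = 32/3 + ((1175545 + 359548) - 801606) = 32/3 + (1535093 - 801606) = 32/3 + 733487 = 2200493/3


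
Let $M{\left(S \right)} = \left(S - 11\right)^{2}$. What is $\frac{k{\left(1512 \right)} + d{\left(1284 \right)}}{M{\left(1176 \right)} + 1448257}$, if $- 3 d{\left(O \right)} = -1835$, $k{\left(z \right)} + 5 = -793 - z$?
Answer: $- \frac{5095}{8416446} \approx -0.00060536$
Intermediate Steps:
$k{\left(z \right)} = -798 - z$ ($k{\left(z \right)} = -5 - \left(793 + z\right) = -798 - z$)
$d{\left(O \right)} = \frac{1835}{3}$ ($d{\left(O \right)} = \left(- \frac{1}{3}\right) \left(-1835\right) = \frac{1835}{3}$)
$M{\left(S \right)} = \left(-11 + S\right)^{2}$
$\frac{k{\left(1512 \right)} + d{\left(1284 \right)}}{M{\left(1176 \right)} + 1448257} = \frac{\left(-798 - 1512\right) + \frac{1835}{3}}{\left(-11 + 1176\right)^{2} + 1448257} = \frac{\left(-798 - 1512\right) + \frac{1835}{3}}{1165^{2} + 1448257} = \frac{-2310 + \frac{1835}{3}}{1357225 + 1448257} = - \frac{5095}{3 \cdot 2805482} = \left(- \frac{5095}{3}\right) \frac{1}{2805482} = - \frac{5095}{8416446}$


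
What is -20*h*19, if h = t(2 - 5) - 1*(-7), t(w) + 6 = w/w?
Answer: -760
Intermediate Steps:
t(w) = -5 (t(w) = -6 + w/w = -6 + 1 = -5)
h = 2 (h = -5 - 1*(-7) = -5 + 7 = 2)
-20*h*19 = -20*2*19 = -40*19 = -760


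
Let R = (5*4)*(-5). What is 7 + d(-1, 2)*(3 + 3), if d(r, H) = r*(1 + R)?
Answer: 601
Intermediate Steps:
R = -100 (R = 20*(-5) = -100)
d(r, H) = -99*r (d(r, H) = r*(1 - 100) = r*(-99) = -99*r)
7 + d(-1, 2)*(3 + 3) = 7 + (-99*(-1))*(3 + 3) = 7 + 99*6 = 7 + 594 = 601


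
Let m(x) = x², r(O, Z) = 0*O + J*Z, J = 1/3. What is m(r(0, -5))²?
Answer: 625/81 ≈ 7.7160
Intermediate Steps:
J = ⅓ ≈ 0.33333
r(O, Z) = Z/3 (r(O, Z) = 0*O + Z/3 = 0 + Z/3 = Z/3)
m(r(0, -5))² = (((⅓)*(-5))²)² = ((-5/3)²)² = (25/9)² = 625/81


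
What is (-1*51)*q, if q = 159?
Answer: -8109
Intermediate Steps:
(-1*51)*q = -1*51*159 = -51*159 = -8109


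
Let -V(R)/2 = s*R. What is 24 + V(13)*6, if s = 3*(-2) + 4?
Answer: 336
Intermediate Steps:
s = -2 (s = -6 + 4 = -2)
V(R) = 4*R (V(R) = -(-4)*R = 4*R)
24 + V(13)*6 = 24 + (4*13)*6 = 24 + 52*6 = 24 + 312 = 336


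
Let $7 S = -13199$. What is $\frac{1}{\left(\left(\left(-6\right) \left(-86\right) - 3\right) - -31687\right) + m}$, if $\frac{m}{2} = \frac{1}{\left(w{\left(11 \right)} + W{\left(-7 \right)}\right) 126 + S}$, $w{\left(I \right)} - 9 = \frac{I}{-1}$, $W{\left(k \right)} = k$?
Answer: $\frac{21137}{680611386} \approx 3.1056 \cdot 10^{-5}$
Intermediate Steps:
$S = - \frac{13199}{7}$ ($S = \frac{1}{7} \left(-13199\right) = - \frac{13199}{7} \approx -1885.6$)
$w{\left(I \right)} = 9 - I$ ($w{\left(I \right)} = 9 + \frac{I}{-1} = 9 + I \left(-1\right) = 9 - I$)
$m = - \frac{14}{21137}$ ($m = \frac{2}{\left(\left(9 - 11\right) - 7\right) 126 - \frac{13199}{7}} = \frac{2}{\left(-2 - 7\right) 126 - \frac{13199}{7}} = \frac{2}{\left(-9\right) 126 - \frac{13199}{7}} = \frac{2}{-1134 - \frac{13199}{7}} = \frac{2}{- \frac{21137}{7}} = 2 \left(- \frac{7}{21137}\right) = - \frac{14}{21137} \approx -0.00066235$)
$\frac{1}{\left(\left(\left(-6\right) \left(-86\right) - 3\right) - -31687\right) + m} = \frac{1}{\left(\left(\left(-6\right) \left(-86\right) - 3\right) - -31687\right) - \frac{14}{21137}} = \frac{1}{\left(\left(516 - 3\right) + 31687\right) - \frac{14}{21137}} = \frac{1}{\left(513 + 31687\right) - \frac{14}{21137}} = \frac{1}{32200 - \frac{14}{21137}} = \frac{1}{\frac{680611386}{21137}} = \frac{21137}{680611386}$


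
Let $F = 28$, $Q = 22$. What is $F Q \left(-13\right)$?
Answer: $-8008$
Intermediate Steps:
$F Q \left(-13\right) = 28 \cdot 22 \left(-13\right) = 616 \left(-13\right) = -8008$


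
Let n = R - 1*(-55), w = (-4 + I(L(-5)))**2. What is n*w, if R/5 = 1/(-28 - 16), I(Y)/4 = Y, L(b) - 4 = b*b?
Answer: 7573440/11 ≈ 6.8849e+5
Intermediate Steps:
L(b) = 4 + b**2 (L(b) = 4 + b*b = 4 + b**2)
I(Y) = 4*Y
R = -5/44 (R = 5/(-28 - 16) = 5/(-44) = 5*(-1/44) = -5/44 ≈ -0.11364)
w = 12544 (w = (-4 + 4*(4 + (-5)**2))**2 = (-4 + 4*(4 + 25))**2 = (-4 + 4*29)**2 = (-4 + 116)**2 = 112**2 = 12544)
n = 2415/44 (n = -5/44 - 1*(-55) = -5/44 + 55 = 2415/44 ≈ 54.886)
n*w = (2415/44)*12544 = 7573440/11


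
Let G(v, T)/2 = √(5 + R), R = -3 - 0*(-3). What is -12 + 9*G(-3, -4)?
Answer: -12 + 18*√2 ≈ 13.456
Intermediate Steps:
R = -3 (R = -3 - 1*0 = -3 + 0 = -3)
G(v, T) = 2*√2 (G(v, T) = 2*√(5 - 3) = 2*√2)
-12 + 9*G(-3, -4) = -12 + 9*(2*√2) = -12 + 18*√2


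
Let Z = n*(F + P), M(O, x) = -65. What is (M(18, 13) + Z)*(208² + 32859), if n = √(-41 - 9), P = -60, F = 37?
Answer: -4947995 - 8754145*I*√2 ≈ -4.948e+6 - 1.238e+7*I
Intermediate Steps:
n = 5*I*√2 (n = √(-50) = 5*I*√2 ≈ 7.0711*I)
Z = -115*I*√2 (Z = (5*I*√2)*(37 - 60) = (5*I*√2)*(-23) = -115*I*√2 ≈ -162.63*I)
(M(18, 13) + Z)*(208² + 32859) = (-65 - 115*I*√2)*(208² + 32859) = (-65 - 115*I*√2)*(43264 + 32859) = (-65 - 115*I*√2)*76123 = -4947995 - 8754145*I*√2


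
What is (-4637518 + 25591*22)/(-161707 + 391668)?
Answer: -4074516/229961 ≈ -17.718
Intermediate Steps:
(-4637518 + 25591*22)/(-161707 + 391668) = (-4637518 + 563002)/229961 = -4074516*1/229961 = -4074516/229961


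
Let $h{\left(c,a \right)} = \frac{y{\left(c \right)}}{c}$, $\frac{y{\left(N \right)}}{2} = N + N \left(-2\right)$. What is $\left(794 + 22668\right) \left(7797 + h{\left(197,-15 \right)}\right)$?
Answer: $182886290$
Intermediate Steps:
$y{\left(N \right)} = - 2 N$ ($y{\left(N \right)} = 2 \left(N + N \left(-2\right)\right) = 2 \left(N - 2 N\right) = 2 \left(- N\right) = - 2 N$)
$h{\left(c,a \right)} = -2$ ($h{\left(c,a \right)} = \frac{\left(-2\right) c}{c} = -2$)
$\left(794 + 22668\right) \left(7797 + h{\left(197,-15 \right)}\right) = \left(794 + 22668\right) \left(7797 - 2\right) = 23462 \cdot 7795 = 182886290$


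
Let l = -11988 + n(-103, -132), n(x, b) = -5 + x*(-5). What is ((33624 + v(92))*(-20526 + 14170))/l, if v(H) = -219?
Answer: 35387030/1913 ≈ 18498.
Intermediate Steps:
n(x, b) = -5 - 5*x
l = -11478 (l = -11988 + (-5 - 5*(-103)) = -11988 + (-5 + 515) = -11988 + 510 = -11478)
((33624 + v(92))*(-20526 + 14170))/l = ((33624 - 219)*(-20526 + 14170))/(-11478) = (33405*(-6356))*(-1/11478) = -212322180*(-1/11478) = 35387030/1913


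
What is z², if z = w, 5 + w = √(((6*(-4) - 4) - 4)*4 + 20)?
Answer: (5 - 6*I*√3)² ≈ -83.0 - 103.92*I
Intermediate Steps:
w = -5 + 6*I*√3 (w = -5 + √(((6*(-4) - 4) - 4)*4 + 20) = -5 + √(((-24 - 4) - 4)*4 + 20) = -5 + √((-28 - 4)*4 + 20) = -5 + √(-32*4 + 20) = -5 + √(-128 + 20) = -5 + √(-108) = -5 + 6*I*√3 ≈ -5.0 + 10.392*I)
z = -5 + 6*I*√3 ≈ -5.0 + 10.392*I
z² = (-5 + 6*I*√3)²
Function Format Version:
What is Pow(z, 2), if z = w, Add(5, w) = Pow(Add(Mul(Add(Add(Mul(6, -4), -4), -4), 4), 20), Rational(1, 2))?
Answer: Pow(Add(5, Mul(-6, I, Pow(3, Rational(1, 2)))), 2) ≈ Add(-83.000, Mul(-103.92, I))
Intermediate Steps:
w = Add(-5, Mul(6, I, Pow(3, Rational(1, 2)))) (w = Add(-5, Pow(Add(Mul(Add(Add(Mul(6, -4), -4), -4), 4), 20), Rational(1, 2))) = Add(-5, Pow(Add(Mul(Add(Add(-24, -4), -4), 4), 20), Rational(1, 2))) = Add(-5, Pow(Add(Mul(Add(-28, -4), 4), 20), Rational(1, 2))) = Add(-5, Pow(Add(Mul(-32, 4), 20), Rational(1, 2))) = Add(-5, Pow(Add(-128, 20), Rational(1, 2))) = Add(-5, Pow(-108, Rational(1, 2))) = Add(-5, Mul(6, I, Pow(3, Rational(1, 2)))) ≈ Add(-5.0000, Mul(10.392, I)))
z = Add(-5, Mul(6, I, Pow(3, Rational(1, 2)))) ≈ Add(-5.0000, Mul(10.392, I))
Pow(z, 2) = Pow(Add(-5, Mul(6, I, Pow(3, Rational(1, 2)))), 2)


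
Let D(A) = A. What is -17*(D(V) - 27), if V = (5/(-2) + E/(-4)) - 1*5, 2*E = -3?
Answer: 4641/8 ≈ 580.13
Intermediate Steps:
E = -3/2 (E = (1/2)*(-3) = -3/2 ≈ -1.5000)
V = -57/8 (V = (5/(-2) - 3/2/(-4)) - 1*5 = (5*(-1/2) - 3/2*(-1/4)) - 5 = (-5/2 + 3/8) - 5 = -17/8 - 5 = -57/8 ≈ -7.1250)
-17*(D(V) - 27) = -17*(-57/8 - 27) = -17*(-273/8) = 4641/8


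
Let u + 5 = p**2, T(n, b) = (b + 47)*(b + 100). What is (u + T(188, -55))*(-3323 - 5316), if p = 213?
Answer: -388789556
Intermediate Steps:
T(n, b) = (47 + b)*(100 + b)
u = 45364 (u = -5 + 213**2 = -5 + 45369 = 45364)
(u + T(188, -55))*(-3323 - 5316) = (45364 + (4700 + (-55)**2 + 147*(-55)))*(-3323 - 5316) = (45364 + (4700 + 3025 - 8085))*(-8639) = (45364 - 360)*(-8639) = 45004*(-8639) = -388789556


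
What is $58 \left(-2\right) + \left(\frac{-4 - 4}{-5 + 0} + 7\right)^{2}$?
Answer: $- \frac{1051}{25} \approx -42.04$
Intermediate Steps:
$58 \left(-2\right) + \left(\frac{-4 - 4}{-5 + 0} + 7\right)^{2} = -116 + \left(- \frac{8}{-5} + 7\right)^{2} = -116 + \left(\left(-8\right) \left(- \frac{1}{5}\right) + 7\right)^{2} = -116 + \left(\frac{8}{5} + 7\right)^{2} = -116 + \left(\frac{43}{5}\right)^{2} = -116 + \frac{1849}{25} = - \frac{1051}{25}$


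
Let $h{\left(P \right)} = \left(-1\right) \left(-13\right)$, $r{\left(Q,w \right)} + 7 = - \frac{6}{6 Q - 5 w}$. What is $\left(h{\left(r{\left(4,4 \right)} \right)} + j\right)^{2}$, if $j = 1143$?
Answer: $1336336$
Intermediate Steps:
$r{\left(Q,w \right)} = -7 - \frac{6}{- 5 w + 6 Q}$ ($r{\left(Q,w \right)} = -7 - \frac{6}{6 Q - 5 w} = -7 - \frac{6}{- 5 w + 6 Q}$)
$h{\left(P \right)} = 13$
$\left(h{\left(r{\left(4,4 \right)} \right)} + j\right)^{2} = \left(13 + 1143\right)^{2} = 1156^{2} = 1336336$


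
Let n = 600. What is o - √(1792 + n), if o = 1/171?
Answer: 1/171 - 2*√598 ≈ -48.902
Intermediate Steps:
o = 1/171 ≈ 0.0058480
o - √(1792 + n) = 1/171 - √(1792 + 600) = 1/171 - √2392 = 1/171 - 2*√598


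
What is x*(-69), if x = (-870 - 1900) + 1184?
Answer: 109434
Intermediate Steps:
x = -1586 (x = -2770 + 1184 = -1586)
x*(-69) = -1586*(-69) = 109434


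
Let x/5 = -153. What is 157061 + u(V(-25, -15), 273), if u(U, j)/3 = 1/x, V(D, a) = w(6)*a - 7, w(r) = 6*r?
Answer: 40050554/255 ≈ 1.5706e+5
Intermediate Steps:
x = -765 (x = 5*(-153) = -765)
V(D, a) = -7 + 36*a (V(D, a) = (6*6)*a - 7 = 36*a - 7 = -7 + 36*a)
u(U, j) = -1/255 (u(U, j) = 3/(-765) = 3*(-1/765) = -1/255)
157061 + u(V(-25, -15), 273) = 157061 - 1/255 = 40050554/255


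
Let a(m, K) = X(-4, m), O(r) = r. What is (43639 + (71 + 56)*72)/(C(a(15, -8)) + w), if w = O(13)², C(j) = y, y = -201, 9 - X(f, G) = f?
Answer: -52783/32 ≈ -1649.5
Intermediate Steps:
X(f, G) = 9 - f
a(m, K) = 13 (a(m, K) = 9 - 1*(-4) = 9 + 4 = 13)
C(j) = -201
w = 169 (w = 13² = 169)
(43639 + (71 + 56)*72)/(C(a(15, -8)) + w) = (43639 + (71 + 56)*72)/(-201 + 169) = (43639 + 127*72)/(-32) = (43639 + 9144)*(-1/32) = 52783*(-1/32) = -52783/32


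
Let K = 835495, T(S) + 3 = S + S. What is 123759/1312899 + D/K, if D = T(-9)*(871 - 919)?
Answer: 34907809299/365640183335 ≈ 0.095470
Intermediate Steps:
T(S) = -3 + 2*S (T(S) = -3 + (S + S) = -3 + 2*S)
D = 1008 (D = (-3 + 2*(-9))*(871 - 919) = (-3 - 18)*(-48) = -21*(-48) = 1008)
123759/1312899 + D/K = 123759/1312899 + 1008/835495 = 123759*(1/1312899) + 1008*(1/835495) = 41253/437633 + 1008/835495 = 34907809299/365640183335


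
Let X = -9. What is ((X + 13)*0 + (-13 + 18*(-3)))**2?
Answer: 4489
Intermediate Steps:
((X + 13)*0 + (-13 + 18*(-3)))**2 = ((-9 + 13)*0 + (-13 + 18*(-3)))**2 = (4*0 + (-13 - 54))**2 = (0 - 67)**2 = (-67)**2 = 4489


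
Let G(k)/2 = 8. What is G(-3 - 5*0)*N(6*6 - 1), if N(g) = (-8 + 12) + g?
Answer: 624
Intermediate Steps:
G(k) = 16 (G(k) = 2*8 = 16)
N(g) = 4 + g
G(-3 - 5*0)*N(6*6 - 1) = 16*(4 + (6*6 - 1)) = 16*(4 + (36 - 1)) = 16*(4 + 35) = 16*39 = 624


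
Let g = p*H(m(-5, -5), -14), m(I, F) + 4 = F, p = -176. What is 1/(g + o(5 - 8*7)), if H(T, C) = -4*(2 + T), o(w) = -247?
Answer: -1/5175 ≈ -0.00019324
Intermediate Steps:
m(I, F) = -4 + F
H(T, C) = -8 - 4*T
g = -4928 (g = -176*(-8 - 4*(-4 - 5)) = -176*(-8 - 4*(-9)) = -176*(-8 + 36) = -176*28 = -4928)
1/(g + o(5 - 8*7)) = 1/(-4928 - 247) = 1/(-5175) = -1/5175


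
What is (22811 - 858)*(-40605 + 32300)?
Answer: -182319665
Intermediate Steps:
(22811 - 858)*(-40605 + 32300) = 21953*(-8305) = -182319665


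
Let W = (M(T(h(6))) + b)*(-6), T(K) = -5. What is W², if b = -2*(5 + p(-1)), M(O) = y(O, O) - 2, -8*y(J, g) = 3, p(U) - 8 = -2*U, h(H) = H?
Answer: 603729/16 ≈ 37733.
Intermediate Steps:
p(U) = 8 - 2*U
y(J, g) = -3/8 (y(J, g) = -⅛*3 = -3/8)
M(O) = -19/8 (M(O) = -3/8 - 2 = -19/8)
b = -30 (b = -2*(5 + (8 - 2*(-1))) = -2*(5 + (8 + 2)) = -2*(5 + 10) = -2*15 = -30)
W = 777/4 (W = (-19/8 - 30)*(-6) = -259/8*(-6) = 777/4 ≈ 194.25)
W² = (777/4)² = 603729/16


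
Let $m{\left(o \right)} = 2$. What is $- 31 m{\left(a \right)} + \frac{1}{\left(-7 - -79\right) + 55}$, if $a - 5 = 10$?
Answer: $- \frac{7873}{127} \approx -61.992$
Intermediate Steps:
$a = 15$ ($a = 5 + 10 = 15$)
$- 31 m{\left(a \right)} + \frac{1}{\left(-7 - -79\right) + 55} = \left(-31\right) 2 + \frac{1}{\left(-7 - -79\right) + 55} = -62 + \frac{1}{\left(-7 + 79\right) + 55} = -62 + \frac{1}{72 + 55} = -62 + \frac{1}{127} = - \frac{7873}{127}$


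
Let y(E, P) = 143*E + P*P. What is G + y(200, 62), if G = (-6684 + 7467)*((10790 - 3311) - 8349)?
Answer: -648766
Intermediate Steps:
y(E, P) = P² + 143*E (y(E, P) = 143*E + P² = P² + 143*E)
G = -681210 (G = 783*(7479 - 8349) = 783*(-870) = -681210)
G + y(200, 62) = -681210 + (62² + 143*200) = -681210 + (3844 + 28600) = -681210 + 32444 = -648766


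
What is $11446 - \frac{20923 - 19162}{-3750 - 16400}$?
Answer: $\frac{230638661}{20150} \approx 11446.0$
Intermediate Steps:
$11446 - \frac{20923 - 19162}{-3750 - 16400} = 11446 - \frac{1761}{-20150} = 11446 - 1761 \left(- \frac{1}{20150}\right) = 11446 - - \frac{1761}{20150} = 11446 + \frac{1761}{20150} = \frac{230638661}{20150}$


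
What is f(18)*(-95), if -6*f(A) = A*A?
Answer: 5130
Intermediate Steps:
f(A) = -A²/6 (f(A) = -A*A/6 = -A²/6)
f(18)*(-95) = -⅙*18²*(-95) = -⅙*324*(-95) = -54*(-95) = 5130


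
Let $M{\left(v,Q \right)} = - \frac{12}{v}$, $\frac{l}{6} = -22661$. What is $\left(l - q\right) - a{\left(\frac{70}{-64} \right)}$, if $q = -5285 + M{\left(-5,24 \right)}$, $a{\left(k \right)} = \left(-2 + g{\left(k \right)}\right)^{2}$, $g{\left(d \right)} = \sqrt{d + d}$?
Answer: $- \frac{10454817}{80} + i \sqrt{35} \approx -1.3069 \cdot 10^{5} + 5.9161 i$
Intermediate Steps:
$g{\left(d \right)} = \sqrt{2} \sqrt{d}$ ($g{\left(d \right)} = \sqrt{2 d} = \sqrt{2} \sqrt{d}$)
$l = -135966$ ($l = 6 \left(-22661\right) = -135966$)
$a{\left(k \right)} = \left(-2 + \sqrt{2} \sqrt{k}\right)^{2}$
$q = - \frac{26413}{5}$ ($q = -5285 - \frac{12}{-5} = -5285 - - \frac{12}{5} = -5285 + \frac{12}{5} = - \frac{26413}{5} \approx -5282.6$)
$\left(l - q\right) - a{\left(\frac{70}{-64} \right)} = \left(-135966 - - \frac{26413}{5}\right) - \left(-2 + \sqrt{2} \sqrt{\frac{70}{-64}}\right)^{2} = \left(-135966 + \frac{26413}{5}\right) - \left(-2 + \sqrt{2} \sqrt{70 \left(- \frac{1}{64}\right)}\right)^{2} = - \frac{653417}{5} - \left(-2 + \sqrt{2} \sqrt{- \frac{35}{32}}\right)^{2} = - \frac{653417}{5} - \left(-2 + \sqrt{2} \frac{i \sqrt{70}}{8}\right)^{2} = - \frac{653417}{5} - \left(-2 + \frac{i \sqrt{35}}{4}\right)^{2}$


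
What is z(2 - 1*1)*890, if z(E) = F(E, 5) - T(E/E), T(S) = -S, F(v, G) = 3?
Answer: 3560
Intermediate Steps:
z(E) = 4 (z(E) = 3 - (-1)*E/E = 3 - (-1) = 3 - 1*(-1) = 3 + 1 = 4)
z(2 - 1*1)*890 = 4*890 = 3560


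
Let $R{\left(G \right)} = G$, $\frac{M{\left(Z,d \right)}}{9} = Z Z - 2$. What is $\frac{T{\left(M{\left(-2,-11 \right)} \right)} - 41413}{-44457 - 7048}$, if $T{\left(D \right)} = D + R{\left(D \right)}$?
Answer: $\frac{41377}{51505} \approx 0.80336$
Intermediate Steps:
$M{\left(Z,d \right)} = -18 + 9 Z^{2}$ ($M{\left(Z,d \right)} = 9 \left(Z Z - 2\right) = 9 \left(Z^{2} - 2\right) = 9 \left(-2 + Z^{2}\right) = -18 + 9 Z^{2}$)
$T{\left(D \right)} = 2 D$ ($T{\left(D \right)} = D + D = 2 D$)
$\frac{T{\left(M{\left(-2,-11 \right)} \right)} - 41413}{-44457 - 7048} = \frac{2 \left(-18 + 9 \left(-2\right)^{2}\right) - 41413}{-44457 - 7048} = \frac{2 \left(-18 + 9 \cdot 4\right) - 41413}{-51505} = \left(2 \left(-18 + 36\right) - 41413\right) \left(- \frac{1}{51505}\right) = \left(2 \cdot 18 - 41413\right) \left(- \frac{1}{51505}\right) = \left(36 - 41413\right) \left(- \frac{1}{51505}\right) = \left(-41377\right) \left(- \frac{1}{51505}\right) = \frac{41377}{51505}$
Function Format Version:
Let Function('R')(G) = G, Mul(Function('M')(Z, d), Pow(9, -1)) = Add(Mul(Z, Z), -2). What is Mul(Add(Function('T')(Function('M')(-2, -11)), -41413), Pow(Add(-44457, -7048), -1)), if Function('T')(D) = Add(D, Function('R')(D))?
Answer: Rational(41377, 51505) ≈ 0.80336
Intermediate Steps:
Function('M')(Z, d) = Add(-18, Mul(9, Pow(Z, 2))) (Function('M')(Z, d) = Mul(9, Add(Mul(Z, Z), -2)) = Mul(9, Add(Pow(Z, 2), -2)) = Mul(9, Add(-2, Pow(Z, 2))) = Add(-18, Mul(9, Pow(Z, 2))))
Function('T')(D) = Mul(2, D) (Function('T')(D) = Add(D, D) = Mul(2, D))
Mul(Add(Function('T')(Function('M')(-2, -11)), -41413), Pow(Add(-44457, -7048), -1)) = Mul(Add(Mul(2, Add(-18, Mul(9, Pow(-2, 2)))), -41413), Pow(Add(-44457, -7048), -1)) = Mul(Add(Mul(2, Add(-18, Mul(9, 4))), -41413), Pow(-51505, -1)) = Mul(Add(Mul(2, Add(-18, 36)), -41413), Rational(-1, 51505)) = Mul(Add(Mul(2, 18), -41413), Rational(-1, 51505)) = Mul(Add(36, -41413), Rational(-1, 51505)) = Mul(-41377, Rational(-1, 51505)) = Rational(41377, 51505)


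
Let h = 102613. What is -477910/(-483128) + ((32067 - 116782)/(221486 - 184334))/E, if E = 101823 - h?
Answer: 351690623033/354496136256 ≈ 0.99209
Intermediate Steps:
E = -790 (E = 101823 - 1*102613 = 101823 - 102613 = -790)
-477910/(-483128) + ((32067 - 116782)/(221486 - 184334))/E = -477910/(-483128) + ((32067 - 116782)/(221486 - 184334))/(-790) = -477910*(-1/483128) - 84715/37152*(-1/790) = 238955/241564 - 84715*1/37152*(-1/790) = 238955/241564 - 84715/37152*(-1/790) = 238955/241564 + 16943/5870016 = 351690623033/354496136256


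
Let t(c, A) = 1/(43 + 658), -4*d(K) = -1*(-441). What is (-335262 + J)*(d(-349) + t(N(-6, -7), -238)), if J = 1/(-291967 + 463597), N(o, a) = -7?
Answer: 17788057390568083/481250520 ≈ 3.6962e+7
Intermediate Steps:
d(K) = -441/4 (d(K) = -(-1)*(-441)/4 = -1/4*441 = -441/4)
t(c, A) = 1/701
J = 1/171630 ≈ 5.8265e-6
(-335262 + J)*(d(-349) + t(N(-6, -7), -238)) = (-335262 + 1/171630)*(-441/4 + 1/701) = -57541017059/171630*(-309137/2804) = 17788057390568083/481250520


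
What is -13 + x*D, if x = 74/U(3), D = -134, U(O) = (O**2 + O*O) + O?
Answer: -10189/21 ≈ -485.19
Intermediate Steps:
U(O) = O + 2*O**2 (U(O) = (O**2 + O**2) + O = 2*O**2 + O = O + 2*O**2)
x = 74/21 (x = 74/((3*(1 + 2*3))) = 74/((3*(1 + 6))) = 74/((3*7)) = 74/21 ≈ 3.5238)
-13 + x*D = -13 + (74/21)*(-134) = -13 - 9916/21 = -10189/21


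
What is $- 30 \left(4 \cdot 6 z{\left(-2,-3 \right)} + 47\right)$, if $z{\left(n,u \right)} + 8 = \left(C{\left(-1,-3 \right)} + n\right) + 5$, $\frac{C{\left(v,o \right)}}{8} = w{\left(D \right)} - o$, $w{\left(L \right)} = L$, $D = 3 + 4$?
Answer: $-55410$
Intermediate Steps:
$D = 7$
$C{\left(v,o \right)} = 56 - 8 o$ ($C{\left(v,o \right)} = 8 \left(7 - o\right) = 56 - 8 o$)
$z{\left(n,u \right)} = 77 + n$ ($z{\left(n,u \right)} = -8 + \left(\left(\left(56 - -24\right) + n\right) + 5\right) = -8 + \left(\left(\left(56 + 24\right) + n\right) + 5\right) = -8 + \left(\left(80 + n\right) + 5\right) = -8 + \left(85 + n\right) = 77 + n$)
$- 30 \left(4 \cdot 6 z{\left(-2,-3 \right)} + 47\right) = - 30 \left(4 \cdot 6 \left(77 - 2\right) + 47\right) = - 30 \left(24 \cdot 75 + 47\right) = - 30 \left(1800 + 47\right) = \left(-30\right) 1847 = -55410$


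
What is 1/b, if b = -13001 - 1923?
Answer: -1/14924 ≈ -6.7006e-5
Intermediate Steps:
b = -14924
1/b = 1/(-14924) = -1/14924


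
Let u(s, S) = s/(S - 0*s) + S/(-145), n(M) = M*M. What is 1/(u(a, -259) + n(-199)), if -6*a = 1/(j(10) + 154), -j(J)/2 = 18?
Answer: 26588940/1052996106433 ≈ 2.5251e-5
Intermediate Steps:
n(M) = M**2
j(J) = -36 (j(J) = -2*18 = -36)
a = -1/708 (a = -1/(6*(-36 + 154)) = -1/6/118 = -1/6*1/118 = -1/708 ≈ -0.0014124)
u(s, S) = -S/145 + s/S (u(s, S) = s/(S - 1*0) + S*(-1/145) = s/(S + 0) - S/145 = s/S - S/145 = -S/145 + s/S)
1/(u(a, -259) + n(-199)) = 1/((-1/145*(-259) - 1/708/(-259)) + (-199)**2) = 1/((259/145 - 1/708*(-1/259)) + 39601) = 1/((259/145 + 1/183372) + 39601) = 1/(47493493/26588940 + 39601) = 1/(1052996106433/26588940) = 26588940/1052996106433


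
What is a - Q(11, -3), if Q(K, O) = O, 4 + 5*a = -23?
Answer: -12/5 ≈ -2.4000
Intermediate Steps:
a = -27/5 (a = -4/5 + (1/5)*(-23) = -4/5 - 23/5 = -27/5 ≈ -5.4000)
a - Q(11, -3) = -27/5 - 1*(-3) = -27/5 + 3 = -12/5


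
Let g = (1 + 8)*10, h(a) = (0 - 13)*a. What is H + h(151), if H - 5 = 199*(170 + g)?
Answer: 49782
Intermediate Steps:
h(a) = -13*a
g = 90 (g = 9*10 = 90)
H = 51745 (H = 5 + 199*(170 + 90) = 5 + 199*260 = 5 + 51740 = 51745)
H + h(151) = 51745 - 13*151 = 51745 - 1963 = 49782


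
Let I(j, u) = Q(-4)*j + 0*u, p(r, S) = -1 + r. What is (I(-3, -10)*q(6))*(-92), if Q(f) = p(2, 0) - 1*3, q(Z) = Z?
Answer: -3312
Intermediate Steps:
Q(f) = -2 (Q(f) = (-1 + 2) - 1*3 = 1 - 3 = -2)
I(j, u) = -2*j (I(j, u) = -2*j + 0*u = -2*j + 0 = -2*j)
(I(-3, -10)*q(6))*(-92) = (-2*(-3)*6)*(-92) = (6*6)*(-92) = 36*(-92) = -3312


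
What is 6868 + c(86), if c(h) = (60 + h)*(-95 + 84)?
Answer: 5262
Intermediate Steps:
c(h) = -660 - 11*h (c(h) = (60 + h)*(-11) = -660 - 11*h)
6868 + c(86) = 6868 + (-660 - 11*86) = 6868 + (-660 - 946) = 6868 - 1606 = 5262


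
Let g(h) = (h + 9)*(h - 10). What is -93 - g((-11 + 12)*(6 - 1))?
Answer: -23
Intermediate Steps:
g(h) = (-10 + h)*(9 + h) (g(h) = (9 + h)*(-10 + h) = (-10 + h)*(9 + h))
-93 - g((-11 + 12)*(6 - 1)) = -93 - (-90 + ((-11 + 12)*(6 - 1))² - (-11 + 12)*(6 - 1)) = -93 - (-90 + (1*5)² - 5) = -93 - (-90 + 5² - 1*5) = -93 - (-90 + 25 - 5) = -93 - 1*(-70) = -93 + 70 = -23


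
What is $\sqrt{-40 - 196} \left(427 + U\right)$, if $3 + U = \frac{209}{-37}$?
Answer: $\frac{30958 i \sqrt{59}}{37} \approx 6426.8 i$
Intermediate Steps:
$U = - \frac{320}{37}$ ($U = -3 + \frac{209}{-37} = -3 + 209 \left(- \frac{1}{37}\right) = -3 - \frac{209}{37} = - \frac{320}{37} \approx -8.6487$)
$\sqrt{-40 - 196} \left(427 + U\right) = \sqrt{-40 - 196} \left(427 - \frac{320}{37}\right) = \sqrt{-236} \cdot \frac{15479}{37} = 2 i \sqrt{59} \cdot \frac{15479}{37} = \frac{30958 i \sqrt{59}}{37}$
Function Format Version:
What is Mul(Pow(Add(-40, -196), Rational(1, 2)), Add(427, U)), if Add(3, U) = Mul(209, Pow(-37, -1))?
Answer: Mul(Rational(30958, 37), I, Pow(59, Rational(1, 2))) ≈ Mul(6426.8, I)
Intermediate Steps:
U = Rational(-320, 37) (U = Add(-3, Mul(209, Pow(-37, -1))) = Add(-3, Mul(209, Rational(-1, 37))) = Add(-3, Rational(-209, 37)) = Rational(-320, 37) ≈ -8.6487)
Mul(Pow(Add(-40, -196), Rational(1, 2)), Add(427, U)) = Mul(Pow(Add(-40, -196), Rational(1, 2)), Add(427, Rational(-320, 37))) = Mul(Pow(-236, Rational(1, 2)), Rational(15479, 37)) = Mul(Mul(2, I, Pow(59, Rational(1, 2))), Rational(15479, 37)) = Mul(Rational(30958, 37), I, Pow(59, Rational(1, 2)))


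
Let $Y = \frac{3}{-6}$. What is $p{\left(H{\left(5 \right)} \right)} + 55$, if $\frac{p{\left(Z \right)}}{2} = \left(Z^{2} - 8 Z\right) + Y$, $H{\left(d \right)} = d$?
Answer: $24$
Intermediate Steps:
$Y = - \frac{1}{2}$ ($Y = 3 \left(- \frac{1}{6}\right) = - \frac{1}{2} \approx -0.5$)
$p{\left(Z \right)} = -1 - 16 Z + 2 Z^{2}$ ($p{\left(Z \right)} = 2 \left(\left(Z^{2} - 8 Z\right) - \frac{1}{2}\right) = 2 \left(- \frac{1}{2} + Z^{2} - 8 Z\right) = -1 - 16 Z + 2 Z^{2}$)
$p{\left(H{\left(5 \right)} \right)} + 55 = \left(-1 - 80 + 2 \cdot 5^{2}\right) + 55 = \left(-1 - 80 + 2 \cdot 25\right) + 55 = \left(-1 - 80 + 50\right) + 55 = -31 + 55 = 24$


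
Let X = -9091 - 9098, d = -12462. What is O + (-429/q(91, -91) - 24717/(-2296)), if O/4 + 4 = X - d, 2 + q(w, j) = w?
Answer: -669023861/29192 ≈ -22918.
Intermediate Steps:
q(w, j) = -2 + w
X = -18189
O = -22924 (O = -16 + 4*(-18189 - 1*(-12462)) = -16 + 4*(-18189 + 12462) = -16 + 4*(-5727) = -16 - 22908 = -22924)
O + (-429/q(91, -91) - 24717/(-2296)) = -22924 + (-429/(-2 + 91) - 24717/(-2296)) = -22924 + (-429/89 - 24717*(-1/2296)) = -22924 + (-429*1/89 + 3531/328) = -22924 + (-429/89 + 3531/328) = -22924 + 173547/29192 = -669023861/29192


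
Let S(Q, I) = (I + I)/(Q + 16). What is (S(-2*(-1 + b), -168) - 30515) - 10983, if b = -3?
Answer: -41512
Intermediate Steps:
S(Q, I) = 2*I/(16 + Q) (S(Q, I) = (2*I)/(16 + Q) = 2*I/(16 + Q))
(S(-2*(-1 + b), -168) - 30515) - 10983 = (2*(-168)/(16 - 2*(-1 - 3)) - 30515) - 10983 = (2*(-168)/(16 - 2*(-4)) - 30515) - 10983 = (2*(-168)/(16 + 8) - 30515) - 10983 = (2*(-168)/24 - 30515) - 10983 = (2*(-168)*(1/24) - 30515) - 10983 = (-14 - 30515) - 10983 = -30529 - 10983 = -41512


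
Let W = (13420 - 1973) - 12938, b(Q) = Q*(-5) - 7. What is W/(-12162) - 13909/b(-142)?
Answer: -56037695/2849962 ≈ -19.663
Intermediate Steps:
b(Q) = -7 - 5*Q (b(Q) = -5*Q - 7 = -7 - 5*Q)
W = -1491 (W = 11447 - 12938 = -1491)
W/(-12162) - 13909/b(-142) = -1491/(-12162) - 13909/(-7 - 5*(-142)) = -1491*(-1/12162) - 13909/(-7 + 710) = 497/4054 - 13909/703 = -56037695/2849962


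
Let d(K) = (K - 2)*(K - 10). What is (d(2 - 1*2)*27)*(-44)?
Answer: -23760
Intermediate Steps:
d(K) = (-10 + K)*(-2 + K) (d(K) = (-2 + K)*(-10 + K) = (-10 + K)*(-2 + K))
(d(2 - 1*2)*27)*(-44) = ((20 + (2 - 1*2)**2 - 12*(2 - 1*2))*27)*(-44) = ((20 + (2 - 2)**2 - 12*(2 - 2))*27)*(-44) = ((20 + 0**2 - 12*0)*27)*(-44) = ((20 + 0 + 0)*27)*(-44) = (20*27)*(-44) = 540*(-44) = -23760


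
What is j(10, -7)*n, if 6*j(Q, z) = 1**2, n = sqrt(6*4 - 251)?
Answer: I*sqrt(227)/6 ≈ 2.5111*I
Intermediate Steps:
n = I*sqrt(227) (n = sqrt(24 - 251) = sqrt(-227) = I*sqrt(227) ≈ 15.067*I)
j(Q, z) = 1/6 (j(Q, z) = (1/6)*1**2 = (1/6)*1 = 1/6)
j(10, -7)*n = (I*sqrt(227))/6 = I*sqrt(227)/6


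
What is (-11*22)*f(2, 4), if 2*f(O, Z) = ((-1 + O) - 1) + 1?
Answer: -121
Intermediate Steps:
f(O, Z) = -½ + O/2 (f(O, Z) = (((-1 + O) - 1) + 1)/2 = ((-2 + O) + 1)/2 = (-1 + O)/2 = -½ + O/2)
(-11*22)*f(2, 4) = (-11*22)*(-½ + (½)*2) = -242*(-½ + 1) = -242*½ = -121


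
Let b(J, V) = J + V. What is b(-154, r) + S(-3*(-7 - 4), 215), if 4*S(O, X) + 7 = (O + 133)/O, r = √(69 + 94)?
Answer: -20393/132 + √163 ≈ -141.73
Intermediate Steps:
r = √163 ≈ 12.767
S(O, X) = -7/4 + (133 + O)/(4*O) (S(O, X) = -7/4 + ((O + 133)/O)/4 = -7/4 + ((133 + O)/O)/4 = -7/4 + (133 + O)/(4*O))
b(-154, r) + S(-3*(-7 - 4), 215) = (-154 + √163) + (133 - (-18)*(-7 - 4))/(4*((-3*(-7 - 4)))) = (-154 + √163) + (133 - (-18)*(-11))/(4*((-3*(-11)))) = (-154 + √163) + (¼)*(133 - 6*33)/33 = (-154 + √163) + (¼)*(1/33)*(133 - 198) = (-154 + √163) + (¼)*(1/33)*(-65) = (-154 + √163) - 65/132 = -20393/132 + √163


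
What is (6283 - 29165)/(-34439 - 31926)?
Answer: 22882/66365 ≈ 0.34479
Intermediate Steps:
(6283 - 29165)/(-34439 - 31926) = -22882/(-66365) = -22882*(-1/66365) = 22882/66365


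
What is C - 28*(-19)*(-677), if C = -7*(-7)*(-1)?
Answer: -360213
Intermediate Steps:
C = -49 (C = 49*(-1) = -49)
C - 28*(-19)*(-677) = -49 - 28*(-19)*(-677) = -49 + 532*(-677) = -49 - 360164 = -360213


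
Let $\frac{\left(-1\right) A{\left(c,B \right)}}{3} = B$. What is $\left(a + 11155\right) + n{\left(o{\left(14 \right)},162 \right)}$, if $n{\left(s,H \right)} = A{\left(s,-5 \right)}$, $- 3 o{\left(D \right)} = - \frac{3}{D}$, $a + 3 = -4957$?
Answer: $6210$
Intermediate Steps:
$a = -4960$ ($a = -3 - 4957 = -4960$)
$o{\left(D \right)} = \frac{1}{D}$ ($o{\left(D \right)} = - \frac{\left(-3\right) \frac{1}{D}}{3} = \frac{1}{D}$)
$A{\left(c,B \right)} = - 3 B$
$n{\left(s,H \right)} = 15$ ($n{\left(s,H \right)} = \left(-3\right) \left(-5\right) = 15$)
$\left(a + 11155\right) + n{\left(o{\left(14 \right)},162 \right)} = \left(-4960 + 11155\right) + 15 = 6195 + 15 = 6210$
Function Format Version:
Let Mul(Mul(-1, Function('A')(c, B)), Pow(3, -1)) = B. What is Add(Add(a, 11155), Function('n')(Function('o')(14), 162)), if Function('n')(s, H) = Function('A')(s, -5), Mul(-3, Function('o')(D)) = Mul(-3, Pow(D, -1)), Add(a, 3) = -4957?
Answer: 6210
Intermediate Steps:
a = -4960 (a = Add(-3, -4957) = -4960)
Function('o')(D) = Pow(D, -1) (Function('o')(D) = Mul(Rational(-1, 3), Mul(-3, Pow(D, -1))) = Pow(D, -1))
Function('A')(c, B) = Mul(-3, B)
Function('n')(s, H) = 15 (Function('n')(s, H) = Mul(-3, -5) = 15)
Add(Add(a, 11155), Function('n')(Function('o')(14), 162)) = Add(Add(-4960, 11155), 15) = Add(6195, 15) = 6210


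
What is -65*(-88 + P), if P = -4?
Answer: 5980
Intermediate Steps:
-65*(-88 + P) = -65*(-88 - 4) = -65*(-92) = 5980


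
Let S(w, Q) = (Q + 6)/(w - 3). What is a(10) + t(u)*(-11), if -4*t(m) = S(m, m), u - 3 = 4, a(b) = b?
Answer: 303/16 ≈ 18.938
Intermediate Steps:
S(w, Q) = (6 + Q)/(-3 + w)
u = 7 (u = 3 + 4 = 7)
t(m) = -(6 + m)/(4*(-3 + m))
a(10) + t(u)*(-11) = 10 + ((-6 - 1*7)/(4*(-3 + 7)))*(-11) = 10 + ((¼)*(-6 - 7)/4)*(-11) = 10 + ((¼)*(¼)*(-13))*(-11) = 10 - 13/16*(-11) = 10 + 143/16 = 303/16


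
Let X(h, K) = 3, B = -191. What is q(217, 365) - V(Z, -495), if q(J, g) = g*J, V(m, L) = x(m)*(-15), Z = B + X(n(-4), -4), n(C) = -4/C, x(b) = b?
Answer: 76385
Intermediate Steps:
Z = -188 (Z = -191 + 3 = -188)
V(m, L) = -15*m (V(m, L) = m*(-15) = -15*m)
q(J, g) = J*g
q(217, 365) - V(Z, -495) = 217*365 - (-15)*(-188) = 79205 - 1*2820 = 79205 - 2820 = 76385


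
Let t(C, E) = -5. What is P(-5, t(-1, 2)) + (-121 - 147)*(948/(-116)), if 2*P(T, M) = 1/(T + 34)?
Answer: 127033/58 ≈ 2190.2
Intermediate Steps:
P(T, M) = 1/(2*(34 + T)) (P(T, M) = 1/(2*(T + 34)) = 1/(2*(34 + T)))
P(-5, t(-1, 2)) + (-121 - 147)*(948/(-116)) = 1/(2*(34 - 5)) + (-121 - 147)*(948/(-116)) = (1/2)/29 - 254064*(-1)/116 = (1/2)*(1/29) - 268*(-237/29) = 1/58 + 63516/29 = 127033/58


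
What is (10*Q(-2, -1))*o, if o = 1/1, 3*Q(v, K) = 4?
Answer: 40/3 ≈ 13.333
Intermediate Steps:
Q(v, K) = 4/3 (Q(v, K) = (1/3)*4 = 4/3)
o = 1
(10*Q(-2, -1))*o = (10*(4/3))*1 = (40/3)*1 = 40/3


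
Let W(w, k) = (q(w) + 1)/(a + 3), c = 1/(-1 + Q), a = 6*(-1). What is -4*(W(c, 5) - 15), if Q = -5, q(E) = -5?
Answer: 164/3 ≈ 54.667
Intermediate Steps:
a = -6
c = -1/6 (c = 1/(-1 - 5) = 1/(-6) = -1/6 ≈ -0.16667)
W(w, k) = 4/3 (W(w, k) = (-5 + 1)/(-6 + 3) = -4/(-3) = -4*(-1/3) = 4/3)
-4*(W(c, 5) - 15) = -4*(4/3 - 15) = -4*(-41/3) = 164/3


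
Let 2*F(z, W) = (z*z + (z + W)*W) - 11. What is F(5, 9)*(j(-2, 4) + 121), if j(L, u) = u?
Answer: 8750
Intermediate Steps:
F(z, W) = -11/2 + z**2/2 + W*(W + z)/2 (F(z, W) = ((z*z + (z + W)*W) - 11)/2 = ((z**2 + (W + z)*W) - 11)/2 = ((z**2 + W*(W + z)) - 11)/2 = (-11 + z**2 + W*(W + z))/2 = -11/2 + z**2/2 + W*(W + z)/2)
F(5, 9)*(j(-2, 4) + 121) = (-11/2 + (1/2)*9**2 + (1/2)*5**2 + (1/2)*9*5)*(4 + 121) = (-11/2 + (1/2)*81 + (1/2)*25 + 45/2)*125 = (-11/2 + 81/2 + 25/2 + 45/2)*125 = 70*125 = 8750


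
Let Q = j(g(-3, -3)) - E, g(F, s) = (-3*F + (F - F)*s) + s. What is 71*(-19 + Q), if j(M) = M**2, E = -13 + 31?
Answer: -71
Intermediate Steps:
g(F, s) = s - 3*F (g(F, s) = (-3*F + 0*s) + s = (-3*F + 0) + s = -3*F + s = s - 3*F)
E = 18
Q = 18 (Q = (-3 - 3*(-3))**2 - 1*18 = (-3 + 9)**2 - 18 = 6**2 - 18 = 36 - 18 = 18)
71*(-19 + Q) = 71*(-19 + 18) = 71*(-1) = -71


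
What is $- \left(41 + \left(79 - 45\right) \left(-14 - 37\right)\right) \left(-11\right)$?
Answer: $-18623$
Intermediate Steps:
$- \left(41 + \left(79 - 45\right) \left(-14 - 37\right)\right) \left(-11\right) = - \left(41 + 34 \left(-51\right)\right) \left(-11\right) = - \left(41 - 1734\right) \left(-11\right) = - \left(-1693\right) \left(-11\right) = \left(-1\right) 18623 = -18623$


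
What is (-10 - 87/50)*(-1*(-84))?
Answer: -24654/25 ≈ -986.16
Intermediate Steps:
(-10 - 87/50)*(-1*(-84)) = (-10 - 87*1/50)*84 = (-10 - 87/50)*84 = -587/50*84 = -24654/25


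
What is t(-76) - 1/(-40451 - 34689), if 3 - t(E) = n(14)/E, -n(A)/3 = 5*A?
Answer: 338149/1427660 ≈ 0.23686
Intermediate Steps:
n(A) = -15*A
t(E) = 3 + 210/E (t(E) = 3 - (-15*14)/E = 3 - (-210)/E = 3 + 210/E)
t(-76) - 1/(-40451 - 34689) = (3 + 210/(-76)) - 1/(-40451 - 34689) = (3 + 210*(-1/76)) - 1/(-75140) = (3 - 105/38) - 1*(-1/75140) = 9/38 + 1/75140 = 338149/1427660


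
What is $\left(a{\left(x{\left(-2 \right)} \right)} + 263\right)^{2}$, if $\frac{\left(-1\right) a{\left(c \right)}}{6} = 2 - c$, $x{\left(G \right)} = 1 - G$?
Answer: $72361$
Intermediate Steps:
$a{\left(c \right)} = -12 + 6 c$ ($a{\left(c \right)} = - 6 \left(2 - c\right) = -12 + 6 c$)
$\left(a{\left(x{\left(-2 \right)} \right)} + 263\right)^{2} = \left(\left(-12 + 6 \left(1 - -2\right)\right) + 263\right)^{2} = \left(\left(-12 + 6 \left(1 + 2\right)\right) + 263\right)^{2} = \left(\left(-12 + 6 \cdot 3\right) + 263\right)^{2} = \left(\left(-12 + 18\right) + 263\right)^{2} = \left(6 + 263\right)^{2} = 269^{2} = 72361$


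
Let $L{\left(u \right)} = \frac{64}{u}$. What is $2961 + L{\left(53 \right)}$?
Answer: $\frac{156997}{53} \approx 2962.2$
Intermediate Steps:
$2961 + L{\left(53 \right)} = 2961 + \frac{64}{53} = \frac{156997}{53}$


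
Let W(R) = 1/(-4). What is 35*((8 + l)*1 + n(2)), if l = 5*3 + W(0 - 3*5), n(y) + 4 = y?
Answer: 2905/4 ≈ 726.25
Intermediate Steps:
n(y) = -4 + y
W(R) = -¼ (W(R) = 1*(-¼) = -¼)
l = 59/4 (l = 5*3 - ¼ = 15 - ¼ = 59/4 ≈ 14.750)
35*((8 + l)*1 + n(2)) = 35*((8 + 59/4)*1 + (-4 + 2)) = 35*((91/4)*1 - 2) = 35*(91/4 - 2) = 35*(83/4) = 2905/4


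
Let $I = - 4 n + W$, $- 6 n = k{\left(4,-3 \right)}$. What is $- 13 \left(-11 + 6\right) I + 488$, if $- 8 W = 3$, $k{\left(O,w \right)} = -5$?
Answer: $\frac{5927}{24} \approx 246.96$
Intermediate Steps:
$W = - \frac{3}{8}$ ($W = \left(- \frac{1}{8}\right) 3 = - \frac{3}{8} \approx -0.375$)
$n = \frac{5}{6}$ ($n = \left(- \frac{1}{6}\right) \left(-5\right) = \frac{5}{6} \approx 0.83333$)
$I = - \frac{89}{24}$ ($I = \left(-4\right) \frac{5}{6} - \frac{3}{8} = - \frac{10}{3} - \frac{3}{8} = - \frac{89}{24} \approx -3.7083$)
$- 13 \left(-11 + 6\right) I + 488 = - 13 \left(-11 + 6\right) \left(- \frac{89}{24}\right) + 488 = - 13 \left(\left(-5\right) \left(- \frac{89}{24}\right)\right) + 488 = \left(-13\right) \frac{445}{24} + 488 = - \frac{5785}{24} + 488 = \frac{5927}{24}$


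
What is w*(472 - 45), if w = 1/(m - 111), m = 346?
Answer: 427/235 ≈ 1.8170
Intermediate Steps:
w = 1/235 (w = 1/(346 - 111) = 1/235 ≈ 0.0042553)
w*(472 - 45) = (472 - 45)/235 = (1/235)*427 = 427/235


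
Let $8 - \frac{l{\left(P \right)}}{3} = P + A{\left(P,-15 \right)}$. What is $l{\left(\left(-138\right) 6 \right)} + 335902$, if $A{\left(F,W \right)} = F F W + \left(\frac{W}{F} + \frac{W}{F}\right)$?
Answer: $\frac{1434725735}{46} \approx 3.119 \cdot 10^{7}$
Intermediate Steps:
$A{\left(F,W \right)} = W F^{2} + \frac{2 W}{F}$ ($A{\left(F,W \right)} = F^{2} W + \frac{2 W}{F} = W F^{2} + \frac{2 W}{F}$)
$l{\left(P \right)} = 24 - 3 P + \frac{45 \left(2 + P^{3}\right)}{P}$ ($l{\left(P \right)} = 24 - 3 \left(P - \frac{15 \left(2 + P^{3}\right)}{P}\right) = 24 - \left(3 P - \frac{45 \left(2 + P^{3}\right)}{P}\right) = 24 - 3 P + \frac{45 \left(2 + P^{3}\right)}{P}$)
$l{\left(\left(-138\right) 6 \right)} + 335902 = \left(24 - 3 \left(\left(-138\right) 6\right) + 45 \left(\left(-138\right) 6\right)^{2} + \frac{90}{\left(-138\right) 6}\right) + 335902 = \left(24 - -2484 + 45 \left(-828\right)^{2} + \frac{90}{-828}\right) + 335902 = \left(24 + 2484 + 45 \cdot 685584 + 90 \left(- \frac{1}{828}\right)\right) + 335902 = \left(24 + 2484 + 30851280 - \frac{5}{46}\right) + 335902 = \frac{1419274243}{46} + 335902 = \frac{1434725735}{46}$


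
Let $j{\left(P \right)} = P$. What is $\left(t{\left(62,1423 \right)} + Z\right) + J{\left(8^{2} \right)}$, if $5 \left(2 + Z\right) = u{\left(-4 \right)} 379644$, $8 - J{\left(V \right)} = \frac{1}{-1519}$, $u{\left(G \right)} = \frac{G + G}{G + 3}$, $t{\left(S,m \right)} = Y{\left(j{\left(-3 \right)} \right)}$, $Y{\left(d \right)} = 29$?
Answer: $\frac{4613699718}{7595} \approx 6.0747 \cdot 10^{5}$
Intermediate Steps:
$t{\left(S,m \right)} = 29$
$u{\left(G \right)} = \frac{2 G}{3 + G}$
$J{\left(V \right)} = \frac{12153}{1519}$ ($J{\left(V \right)} = 8 - \frac{1}{-1519} = 8 - - \frac{1}{1519} = 8 + \frac{1}{1519} = \frac{12153}{1519}$)
$Z = \frac{3037142}{5}$ ($Z = -2 + \frac{2 \left(-4\right) \frac{1}{3 - 4} \cdot 379644}{5} = -2 + \frac{2 \left(-4\right) \frac{1}{-1} \cdot 379644}{5} = -2 + \frac{2 \left(-4\right) \left(-1\right) 379644}{5} = -2 + \frac{8 \cdot 379644}{5} = -2 + \frac{1}{5} \cdot 3037152 = -2 + \frac{3037152}{5} = \frac{3037142}{5} \approx 6.0743 \cdot 10^{5}$)
$\left(t{\left(62,1423 \right)} + Z\right) + J{\left(8^{2} \right)} = \left(29 + \frac{3037142}{5}\right) + \frac{12153}{1519} = \frac{3037287}{5} + \frac{12153}{1519} = \frac{4613699718}{7595}$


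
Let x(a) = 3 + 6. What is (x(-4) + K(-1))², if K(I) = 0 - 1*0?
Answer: 81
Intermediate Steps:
K(I) = 0 (K(I) = 0 + 0 = 0)
x(a) = 9
(x(-4) + K(-1))² = (9 + 0)² = 9² = 81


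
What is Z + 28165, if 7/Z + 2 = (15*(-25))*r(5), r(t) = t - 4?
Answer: 10618198/377 ≈ 28165.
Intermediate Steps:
r(t) = -4 + t
Z = -7/377 (Z = 7/(-2 + (15*(-25))*(-4 + 5)) = 7/(-2 - 375*1) = 7/(-2 - 375) = 7/(-377) = 7*(-1/377) = -7/377 ≈ -0.018568)
Z + 28165 = -7/377 + 28165 = 10618198/377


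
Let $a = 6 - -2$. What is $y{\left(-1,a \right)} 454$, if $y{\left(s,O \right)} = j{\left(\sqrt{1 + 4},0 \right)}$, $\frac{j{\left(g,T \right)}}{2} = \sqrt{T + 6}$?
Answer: $908 \sqrt{6} \approx 2224.1$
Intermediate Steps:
$a = 8$ ($a = 6 + 2 = 8$)
$j{\left(g,T \right)} = 2 \sqrt{6 + T}$ ($j{\left(g,T \right)} = 2 \sqrt{T + 6} = 2 \sqrt{6 + T}$)
$y{\left(s,O \right)} = 2 \sqrt{6}$ ($y{\left(s,O \right)} = 2 \sqrt{6 + 0} = 2 \sqrt{6}$)
$y{\left(-1,a \right)} 454 = 2 \sqrt{6} \cdot 454 = 908 \sqrt{6}$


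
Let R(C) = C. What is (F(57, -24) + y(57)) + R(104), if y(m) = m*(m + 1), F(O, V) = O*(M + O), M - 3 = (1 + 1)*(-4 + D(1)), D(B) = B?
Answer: 6488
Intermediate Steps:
M = -3 (M = 3 + (1 + 1)*(-4 + 1) = 3 + 2*(-3) = 3 - 6 = -3)
F(O, V) = O*(-3 + O)
y(m) = m*(1 + m)
(F(57, -24) + y(57)) + R(104) = (57*(-3 + 57) + 57*(1 + 57)) + 104 = (57*54 + 57*58) + 104 = (3078 + 3306) + 104 = 6384 + 104 = 6488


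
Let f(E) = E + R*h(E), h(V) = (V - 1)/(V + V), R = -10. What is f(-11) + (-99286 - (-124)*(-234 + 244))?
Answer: -1078687/11 ≈ -98063.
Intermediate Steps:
h(V) = (-1 + V)/(2*V) (h(V) = (-1 + V)/((2*V)) = (-1 + V)*(1/(2*V)) = (-1 + V)/(2*V))
f(E) = E - 5*(-1 + E)/E
f(-11) + (-99286 - (-124)*(-234 + 244)) = (-5 - 11 + 5/(-11)) + (-99286 - (-124)*(-234 + 244)) = (-5 - 11 + 5*(-1/11)) + (-99286 - (-124)*10) = (-5 - 11 - 5/11) + (-99286 - 1*(-1240)) = -181/11 + (-99286 + 1240) = -181/11 - 98046 = -1078687/11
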